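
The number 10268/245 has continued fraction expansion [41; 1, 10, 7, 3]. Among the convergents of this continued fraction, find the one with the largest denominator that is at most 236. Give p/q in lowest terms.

a_0 = 41: 41/1  (≤ bound)
a_1 = 1: 42/1  (≤ bound)
a_2 = 10: 461/11  (≤ bound)
a_3 = 7: 3269/78  (≤ bound)
a_4 = 3: 10268/245  (> 236, stop)

3269/78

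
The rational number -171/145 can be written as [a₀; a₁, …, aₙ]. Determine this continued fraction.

[-2; 1, 4, 1, 1, 2, 1, 3]

Repeatedly divide and take the remainder:
⌊-171/145⌋ = -2, remainder 119
⌊145/119⌋ = 1, remainder 26
⌊119/26⌋ = 4, remainder 15
⌊26/15⌋ = 1, remainder 11
⌊15/11⌋ = 1, remainder 4
⌊11/4⌋ = 2, remainder 3
⌊4/3⌋ = 1, remainder 1
⌊3/1⌋ = 3, remainder 0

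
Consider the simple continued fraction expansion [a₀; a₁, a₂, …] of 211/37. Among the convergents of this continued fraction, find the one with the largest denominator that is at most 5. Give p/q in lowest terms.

List convergents until the denominator exceeds the bound:
a_0 = 5: 5/1  (≤ bound)
a_1 = 1: 6/1  (≤ bound)
a_2 = 2: 17/3  (≤ bound)
a_3 = 2: 40/7  (> 5, stop)

17/3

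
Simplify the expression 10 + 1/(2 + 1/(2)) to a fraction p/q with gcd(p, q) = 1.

a_0 = 10: 10/1
a_1 = 2: 21/2
a_2 = 2: 52/5

52/5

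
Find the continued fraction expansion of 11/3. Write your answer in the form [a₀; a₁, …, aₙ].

[3; 1, 2]

11 = 3·3 + 2, so a_0 = 3
3 = 1·2 + 1, so a_1 = 1
2 = 2·1 + 0, so a_2 = 2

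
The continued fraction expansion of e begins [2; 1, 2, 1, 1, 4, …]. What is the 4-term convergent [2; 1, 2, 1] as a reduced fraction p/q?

Starting at the tail and folding back:
Start with 1.
2 + 1/(1/1) = 2 + 1/1 = 3/1
1 + 1/(3/1) = 1 + 1/3 = 4/3
2 + 1/(4/3) = 2 + 3/4 = 11/4

11/4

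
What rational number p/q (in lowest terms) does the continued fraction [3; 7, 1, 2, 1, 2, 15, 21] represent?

86093/27511

Start with 21.
15 + 1/(21/1) = 15 + 1/21 = 316/21
2 + 1/(316/21) = 2 + 21/316 = 653/316
1 + 1/(653/316) = 1 + 316/653 = 969/653
2 + 1/(969/653) = 2 + 653/969 = 2591/969
1 + 1/(2591/969) = 1 + 969/2591 = 3560/2591
7 + 1/(3560/2591) = 7 + 2591/3560 = 27511/3560
3 + 1/(27511/3560) = 3 + 3560/27511 = 86093/27511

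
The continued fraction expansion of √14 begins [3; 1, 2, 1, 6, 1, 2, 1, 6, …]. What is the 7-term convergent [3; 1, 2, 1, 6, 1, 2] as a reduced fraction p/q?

333/89

Work from the innermost term outward:
Start with 2.
1 + 1/(2/1) = 1 + 1/2 = 3/2
6 + 1/(3/2) = 6 + 2/3 = 20/3
1 + 1/(20/3) = 1 + 3/20 = 23/20
2 + 1/(23/20) = 2 + 20/23 = 66/23
1 + 1/(66/23) = 1 + 23/66 = 89/66
3 + 1/(89/66) = 3 + 66/89 = 333/89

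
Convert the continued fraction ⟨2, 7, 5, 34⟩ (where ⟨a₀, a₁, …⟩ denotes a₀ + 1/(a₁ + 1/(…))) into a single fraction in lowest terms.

Start with 34.
5 + 1/(34/1) = 5 + 1/34 = 171/34
7 + 1/(171/34) = 7 + 34/171 = 1231/171
2 + 1/(1231/171) = 2 + 171/1231 = 2633/1231

2633/1231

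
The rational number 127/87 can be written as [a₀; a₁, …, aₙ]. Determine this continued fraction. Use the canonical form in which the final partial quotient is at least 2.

[1; 2, 5, 1, 2, 2]

127 ÷ 87 → quotient 1, remainder 40
87 ÷ 40 → quotient 2, remainder 7
40 ÷ 7 → quotient 5, remainder 5
7 ÷ 5 → quotient 1, remainder 2
5 ÷ 2 → quotient 2, remainder 1
2 ÷ 1 → quotient 2, remainder 0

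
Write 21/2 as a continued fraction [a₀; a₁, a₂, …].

21 ÷ 2 → quotient 10, remainder 1
2 ÷ 1 → quotient 2, remainder 0

[10; 2]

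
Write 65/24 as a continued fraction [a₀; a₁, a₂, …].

65 ÷ 24 → quotient 2, remainder 17
24 ÷ 17 → quotient 1, remainder 7
17 ÷ 7 → quotient 2, remainder 3
7 ÷ 3 → quotient 2, remainder 1
3 ÷ 1 → quotient 3, remainder 0

[2; 1, 2, 2, 3]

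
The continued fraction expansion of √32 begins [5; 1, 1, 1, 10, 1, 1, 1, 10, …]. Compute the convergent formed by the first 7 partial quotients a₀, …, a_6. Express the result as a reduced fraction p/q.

Start with 1.
1 + 1/(1/1) = 1 + 1/1 = 2/1
10 + 1/(2/1) = 10 + 1/2 = 21/2
1 + 1/(21/2) = 1 + 2/21 = 23/21
1 + 1/(23/21) = 1 + 21/23 = 44/23
1 + 1/(44/23) = 1 + 23/44 = 67/44
5 + 1/(67/44) = 5 + 44/67 = 379/67

379/67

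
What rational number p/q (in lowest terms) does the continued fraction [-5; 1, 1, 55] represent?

a_0 = -5: -5/1
a_1 = 1: -4/1
a_2 = 1: -9/2
a_3 = 55: -499/111

-499/111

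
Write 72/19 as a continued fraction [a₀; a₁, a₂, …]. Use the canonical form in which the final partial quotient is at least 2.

[3; 1, 3, 1, 3]

72 ÷ 19 → quotient 3, remainder 15
19 ÷ 15 → quotient 1, remainder 4
15 ÷ 4 → quotient 3, remainder 3
4 ÷ 3 → quotient 1, remainder 1
3 ÷ 1 → quotient 3, remainder 0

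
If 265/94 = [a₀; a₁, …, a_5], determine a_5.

8

Repeatedly divide and take the remainder:
265 = 2·94 + 77, so a_0 = 2
94 = 1·77 + 17, so a_1 = 1
77 = 4·17 + 9, so a_2 = 4
17 = 1·9 + 8, so a_3 = 1
9 = 1·8 + 1, so a_4 = 1
8 = 8·1 + 0, so a_5 = 8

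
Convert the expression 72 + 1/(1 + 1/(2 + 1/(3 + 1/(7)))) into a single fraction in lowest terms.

5307/73

Start with 7.
3 + 1/(7/1) = 3 + 1/7 = 22/7
2 + 1/(22/7) = 2 + 7/22 = 51/22
1 + 1/(51/22) = 1 + 22/51 = 73/51
72 + 1/(73/51) = 72 + 51/73 = 5307/73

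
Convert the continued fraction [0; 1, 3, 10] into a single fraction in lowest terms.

31/41

Start with 10.
3 + 1/(10/1) = 3 + 1/10 = 31/10
1 + 1/(31/10) = 1 + 10/31 = 41/31
0 + 1/(41/31) = 0 + 31/41 = 31/41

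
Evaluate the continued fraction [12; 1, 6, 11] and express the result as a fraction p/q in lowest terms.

1003/78

a_0 = 12: 12/1
a_1 = 1: 13/1
a_2 = 6: 90/7
a_3 = 11: 1003/78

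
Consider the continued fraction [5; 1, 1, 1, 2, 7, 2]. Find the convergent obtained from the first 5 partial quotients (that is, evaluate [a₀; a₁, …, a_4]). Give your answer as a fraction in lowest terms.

45/8

Compute successive convergents:
a_0 = 5: 5/1
a_1 = 1: 6/1
a_2 = 1: 11/2
a_3 = 1: 17/3
a_4 = 2: 45/8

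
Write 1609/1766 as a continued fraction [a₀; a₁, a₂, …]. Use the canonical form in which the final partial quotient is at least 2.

1609 ÷ 1766 → quotient 0, remainder 1609
1766 ÷ 1609 → quotient 1, remainder 157
1609 ÷ 157 → quotient 10, remainder 39
157 ÷ 39 → quotient 4, remainder 1
39 ÷ 1 → quotient 39, remainder 0

[0; 1, 10, 4, 39]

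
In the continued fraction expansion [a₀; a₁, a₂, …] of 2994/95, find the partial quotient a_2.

2994 = 31·95 + 49, so a_0 = 31
95 = 1·49 + 46, so a_1 = 1
49 = 1·46 + 3, so a_2 = 1

1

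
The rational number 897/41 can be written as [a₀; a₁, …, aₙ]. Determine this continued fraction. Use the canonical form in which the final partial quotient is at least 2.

[21; 1, 7, 5]

⌊897/41⌋ = 21, remainder 36
⌊41/36⌋ = 1, remainder 5
⌊36/5⌋ = 7, remainder 1
⌊5/1⌋ = 5, remainder 0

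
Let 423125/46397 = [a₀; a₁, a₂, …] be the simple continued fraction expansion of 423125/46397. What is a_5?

15

⌊423125/46397⌋ = 9, remainder 5552
⌊46397/5552⌋ = 8, remainder 1981
⌊5552/1981⌋ = 2, remainder 1590
⌊1981/1590⌋ = 1, remainder 391
⌊1590/391⌋ = 4, remainder 26
⌊391/26⌋ = 15, remainder 1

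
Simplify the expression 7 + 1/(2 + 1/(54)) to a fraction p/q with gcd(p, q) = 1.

817/109

Collapse the nested fraction from the inside out:
Start with 54.
2 + 1/(54/1) = 2 + 1/54 = 109/54
7 + 1/(109/54) = 7 + 54/109 = 817/109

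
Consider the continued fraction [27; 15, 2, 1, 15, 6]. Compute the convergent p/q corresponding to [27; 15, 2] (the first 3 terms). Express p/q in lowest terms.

Build up convergents one term at a time:
a_0 = 27: 27/1
a_1 = 15: 406/15
a_2 = 2: 839/31

839/31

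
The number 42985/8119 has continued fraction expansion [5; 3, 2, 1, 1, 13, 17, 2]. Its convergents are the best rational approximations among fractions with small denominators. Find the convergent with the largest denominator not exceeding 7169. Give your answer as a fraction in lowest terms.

List convergents until the denominator exceeds the bound:
a_0 = 5: 5/1  (≤ bound)
a_1 = 3: 16/3  (≤ bound)
a_2 = 2: 37/7  (≤ bound)
a_3 = 1: 53/10  (≤ bound)
a_4 = 1: 90/17  (≤ bound)
a_5 = 13: 1223/231  (≤ bound)
a_6 = 17: 20881/3944  (≤ bound)
a_7 = 2: 42985/8119  (> 7169, stop)

20881/3944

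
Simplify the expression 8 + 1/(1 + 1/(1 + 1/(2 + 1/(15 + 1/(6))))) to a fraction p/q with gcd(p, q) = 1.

Build up convergents one term at a time:
a_0 = 8: 8/1
a_1 = 1: 9/1
a_2 = 1: 17/2
a_3 = 2: 43/5
a_4 = 15: 662/77
a_5 = 6: 4015/467

4015/467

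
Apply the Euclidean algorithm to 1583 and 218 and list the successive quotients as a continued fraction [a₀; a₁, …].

⌊1583/218⌋ = 7, remainder 57
⌊218/57⌋ = 3, remainder 47
⌊57/47⌋ = 1, remainder 10
⌊47/10⌋ = 4, remainder 7
⌊10/7⌋ = 1, remainder 3
⌊7/3⌋ = 2, remainder 1
⌊3/1⌋ = 3, remainder 0

[7; 3, 1, 4, 1, 2, 3]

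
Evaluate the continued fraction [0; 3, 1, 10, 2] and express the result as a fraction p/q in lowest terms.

Use the convergent recurrence hₖ = aₖ·hₖ₋₁ + hₖ₋₂ (and likewise for the denominators kₖ):
a_0 = 0: 0/1
a_1 = 3: 1/3
a_2 = 1: 1/4
a_3 = 10: 11/43
a_4 = 2: 23/90

23/90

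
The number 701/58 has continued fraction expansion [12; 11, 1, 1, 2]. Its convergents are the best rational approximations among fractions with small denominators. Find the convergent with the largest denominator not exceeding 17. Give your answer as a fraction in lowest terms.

145/12

a_0 = 12: 12/1  (≤ bound)
a_1 = 11: 133/11  (≤ bound)
a_2 = 1: 145/12  (≤ bound)
a_3 = 1: 278/23  (> 17, stop)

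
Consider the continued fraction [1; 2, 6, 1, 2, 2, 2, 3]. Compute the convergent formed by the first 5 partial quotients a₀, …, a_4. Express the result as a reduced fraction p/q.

a_0 = 1: 1/1
a_1 = 2: 3/2
a_2 = 6: 19/13
a_3 = 1: 22/15
a_4 = 2: 63/43

63/43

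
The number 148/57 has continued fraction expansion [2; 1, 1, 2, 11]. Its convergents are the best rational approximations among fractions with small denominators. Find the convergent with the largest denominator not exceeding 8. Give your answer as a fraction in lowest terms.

a_0 = 2: 2/1  (≤ bound)
a_1 = 1: 3/1  (≤ bound)
a_2 = 1: 5/2  (≤ bound)
a_3 = 2: 13/5  (≤ bound)
a_4 = 11: 148/57  (> 8, stop)

13/5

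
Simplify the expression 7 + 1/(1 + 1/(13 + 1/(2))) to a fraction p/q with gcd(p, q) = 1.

230/29

Start with 2.
13 + 1/(2/1) = 13 + 1/2 = 27/2
1 + 1/(27/2) = 1 + 2/27 = 29/27
7 + 1/(29/27) = 7 + 27/29 = 230/29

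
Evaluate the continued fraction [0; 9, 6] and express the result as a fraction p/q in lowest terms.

Start with 6.
9 + 1/(6/1) = 9 + 1/6 = 55/6
0 + 1/(55/6) = 0 + 6/55 = 6/55

6/55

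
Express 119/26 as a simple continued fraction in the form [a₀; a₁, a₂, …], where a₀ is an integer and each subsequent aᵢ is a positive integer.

Run the Euclidean algorithm, recording each quotient:
119 ÷ 26 → quotient 4, remainder 15
26 ÷ 15 → quotient 1, remainder 11
15 ÷ 11 → quotient 1, remainder 4
11 ÷ 4 → quotient 2, remainder 3
4 ÷ 3 → quotient 1, remainder 1
3 ÷ 1 → quotient 3, remainder 0

[4; 1, 1, 2, 1, 3]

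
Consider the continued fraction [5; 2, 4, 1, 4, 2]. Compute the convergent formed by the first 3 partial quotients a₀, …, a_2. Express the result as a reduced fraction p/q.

49/9

Use the convergent recurrence hₖ = aₖ·hₖ₋₁ + hₖ₋₂ (and likewise for the denominators kₖ):
a_0 = 5: 5/1
a_1 = 2: 11/2
a_2 = 4: 49/9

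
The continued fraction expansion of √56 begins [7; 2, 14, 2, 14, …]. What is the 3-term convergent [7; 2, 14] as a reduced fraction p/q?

217/29

a_0 = 7: 7/1
a_1 = 2: 15/2
a_2 = 14: 217/29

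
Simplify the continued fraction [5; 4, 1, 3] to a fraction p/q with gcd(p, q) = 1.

Start with 3.
1 + 1/(3/1) = 1 + 1/3 = 4/3
4 + 1/(4/3) = 4 + 3/4 = 19/4
5 + 1/(19/4) = 5 + 4/19 = 99/19

99/19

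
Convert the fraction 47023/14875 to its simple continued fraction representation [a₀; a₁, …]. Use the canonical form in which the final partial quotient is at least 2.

[3; 6, 4, 1, 12, 6, 6]

Run the Euclidean algorithm, recording each quotient:
⌊47023/14875⌋ = 3, remainder 2398
⌊14875/2398⌋ = 6, remainder 487
⌊2398/487⌋ = 4, remainder 450
⌊487/450⌋ = 1, remainder 37
⌊450/37⌋ = 12, remainder 6
⌊37/6⌋ = 6, remainder 1
⌊6/1⌋ = 6, remainder 0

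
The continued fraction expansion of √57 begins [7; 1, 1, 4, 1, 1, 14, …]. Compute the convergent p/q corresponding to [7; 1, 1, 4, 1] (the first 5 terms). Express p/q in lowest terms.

Start with 1.
4 + 1/(1/1) = 4 + 1/1 = 5/1
1 + 1/(5/1) = 1 + 1/5 = 6/5
1 + 1/(6/5) = 1 + 5/6 = 11/6
7 + 1/(11/6) = 7 + 6/11 = 83/11

83/11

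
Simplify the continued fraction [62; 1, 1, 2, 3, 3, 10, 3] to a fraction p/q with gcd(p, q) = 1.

111847/1787

Use the convergent recurrence hₖ = aₖ·hₖ₋₁ + hₖ₋₂ (and likewise for the denominators kₖ):
a_0 = 62: 62/1
a_1 = 1: 63/1
a_2 = 1: 125/2
a_3 = 2: 313/5
a_4 = 3: 1064/17
a_5 = 3: 3505/56
a_6 = 10: 36114/577
a_7 = 3: 111847/1787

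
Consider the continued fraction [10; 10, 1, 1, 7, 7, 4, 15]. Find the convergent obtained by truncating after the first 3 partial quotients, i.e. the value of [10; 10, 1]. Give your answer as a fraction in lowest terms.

111/11

a_0 = 10: 10/1
a_1 = 10: 101/10
a_2 = 1: 111/11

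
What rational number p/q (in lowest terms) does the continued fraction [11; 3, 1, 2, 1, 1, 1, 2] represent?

a_0 = 11: 11/1
a_1 = 3: 34/3
a_2 = 1: 45/4
a_3 = 2: 124/11
a_4 = 1: 169/15
a_5 = 1: 293/26
a_6 = 1: 462/41
a_7 = 2: 1217/108

1217/108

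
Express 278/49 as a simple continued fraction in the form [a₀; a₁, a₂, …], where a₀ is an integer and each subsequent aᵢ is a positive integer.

[5; 1, 2, 16]

278 ÷ 49 → quotient 5, remainder 33
49 ÷ 33 → quotient 1, remainder 16
33 ÷ 16 → quotient 2, remainder 1
16 ÷ 1 → quotient 16, remainder 0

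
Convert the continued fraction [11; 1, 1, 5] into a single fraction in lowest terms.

127/11

a_0 = 11: 11/1
a_1 = 1: 12/1
a_2 = 1: 23/2
a_3 = 5: 127/11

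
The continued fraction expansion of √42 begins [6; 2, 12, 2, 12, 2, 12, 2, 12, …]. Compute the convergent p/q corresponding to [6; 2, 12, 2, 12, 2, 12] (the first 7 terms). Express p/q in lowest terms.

109194/16849

Starting at the tail and folding back:
Start with 12.
2 + 1/(12/1) = 2 + 1/12 = 25/12
12 + 1/(25/12) = 12 + 12/25 = 312/25
2 + 1/(312/25) = 2 + 25/312 = 649/312
12 + 1/(649/312) = 12 + 312/649 = 8100/649
2 + 1/(8100/649) = 2 + 649/8100 = 16849/8100
6 + 1/(16849/8100) = 6 + 8100/16849 = 109194/16849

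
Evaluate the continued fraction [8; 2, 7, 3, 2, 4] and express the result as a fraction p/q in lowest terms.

4090/483

a_0 = 8: 8/1
a_1 = 2: 17/2
a_2 = 7: 127/15
a_3 = 3: 398/47
a_4 = 2: 923/109
a_5 = 4: 4090/483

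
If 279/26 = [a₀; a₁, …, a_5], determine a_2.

Apply division with remainder until the remainder is 0:
279 ÷ 26 → quotient 10, remainder 19
26 ÷ 19 → quotient 1, remainder 7
19 ÷ 7 → quotient 2, remainder 5

2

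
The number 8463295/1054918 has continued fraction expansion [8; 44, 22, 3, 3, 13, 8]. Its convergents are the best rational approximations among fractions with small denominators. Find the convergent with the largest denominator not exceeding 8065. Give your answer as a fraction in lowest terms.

23675/2951

a_0 = 8: 8/1  (≤ bound)
a_1 = 44: 353/44  (≤ bound)
a_2 = 22: 7774/969  (≤ bound)
a_3 = 3: 23675/2951  (≤ bound)
a_4 = 3: 78799/9822  (> 8065, stop)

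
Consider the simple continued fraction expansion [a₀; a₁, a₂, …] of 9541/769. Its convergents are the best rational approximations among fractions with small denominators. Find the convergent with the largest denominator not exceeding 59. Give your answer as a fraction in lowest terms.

a_0 = 12: 12/1  (≤ bound)
a_1 = 2: 25/2  (≤ bound)
a_2 = 2: 62/5  (≤ bound)
a_3 = 5: 335/27  (≤ bound)
a_4 = 3: 1067/86  (> 59, stop)

335/27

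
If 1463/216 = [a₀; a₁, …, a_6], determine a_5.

4

Repeatedly divide and take the remainder:
⌊1463/216⌋ = 6, remainder 167
⌊216/167⌋ = 1, remainder 49
⌊167/49⌋ = 3, remainder 20
⌊49/20⌋ = 2, remainder 9
⌊20/9⌋ = 2, remainder 2
⌊9/2⌋ = 4, remainder 1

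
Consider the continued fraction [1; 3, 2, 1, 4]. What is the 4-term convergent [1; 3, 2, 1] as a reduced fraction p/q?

Start with 1.
2 + 1/(1/1) = 2 + 1/1 = 3/1
3 + 1/(3/1) = 3 + 1/3 = 10/3
1 + 1/(10/3) = 1 + 3/10 = 13/10

13/10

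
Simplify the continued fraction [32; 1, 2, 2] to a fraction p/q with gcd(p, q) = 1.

229/7

Start with 2.
2 + 1/(2/1) = 2 + 1/2 = 5/2
1 + 1/(5/2) = 1 + 2/5 = 7/5
32 + 1/(7/5) = 32 + 5/7 = 229/7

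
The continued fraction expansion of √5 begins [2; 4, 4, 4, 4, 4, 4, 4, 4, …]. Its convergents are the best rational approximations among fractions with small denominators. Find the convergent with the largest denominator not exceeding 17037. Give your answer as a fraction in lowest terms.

a_0 = 2: 2/1  (≤ bound)
a_1 = 4: 9/4  (≤ bound)
a_2 = 4: 38/17  (≤ bound)
a_3 = 4: 161/72  (≤ bound)
a_4 = 4: 682/305  (≤ bound)
a_5 = 4: 2889/1292  (≤ bound)
a_6 = 4: 12238/5473  (≤ bound)
a_7 = 4: 51841/23184  (> 17037, stop)

12238/5473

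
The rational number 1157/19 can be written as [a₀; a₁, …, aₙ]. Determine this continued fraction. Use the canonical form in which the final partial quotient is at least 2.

[60; 1, 8, 2]

⌊1157/19⌋ = 60, remainder 17
⌊19/17⌋ = 1, remainder 2
⌊17/2⌋ = 8, remainder 1
⌊2/1⌋ = 2, remainder 0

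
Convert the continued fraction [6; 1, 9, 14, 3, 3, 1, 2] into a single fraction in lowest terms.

35787/5186

Start with 2.
1 + 1/(2/1) = 1 + 1/2 = 3/2
3 + 1/(3/2) = 3 + 2/3 = 11/3
3 + 1/(11/3) = 3 + 3/11 = 36/11
14 + 1/(36/11) = 14 + 11/36 = 515/36
9 + 1/(515/36) = 9 + 36/515 = 4671/515
1 + 1/(4671/515) = 1 + 515/4671 = 5186/4671
6 + 1/(5186/4671) = 6 + 4671/5186 = 35787/5186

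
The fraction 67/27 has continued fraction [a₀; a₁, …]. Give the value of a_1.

2

Apply division with remainder until the remainder is 0:
67 ÷ 27 → quotient 2, remainder 13
27 ÷ 13 → quotient 2, remainder 1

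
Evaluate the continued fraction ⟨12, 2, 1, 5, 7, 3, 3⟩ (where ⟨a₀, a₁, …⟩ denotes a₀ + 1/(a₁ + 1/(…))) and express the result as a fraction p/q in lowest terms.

15700/1271

Start with 3.
3 + 1/(3/1) = 3 + 1/3 = 10/3
7 + 1/(10/3) = 7 + 3/10 = 73/10
5 + 1/(73/10) = 5 + 10/73 = 375/73
1 + 1/(375/73) = 1 + 73/375 = 448/375
2 + 1/(448/375) = 2 + 375/448 = 1271/448
12 + 1/(1271/448) = 12 + 448/1271 = 15700/1271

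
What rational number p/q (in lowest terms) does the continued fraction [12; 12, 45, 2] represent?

Collapse the nested fraction from the inside out:
Start with 2.
45 + 1/(2/1) = 45 + 1/2 = 91/2
12 + 1/(91/2) = 12 + 2/91 = 1094/91
12 + 1/(1094/91) = 12 + 91/1094 = 13219/1094

13219/1094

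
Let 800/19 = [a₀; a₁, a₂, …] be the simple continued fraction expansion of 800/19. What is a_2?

2

800 ÷ 19 → quotient 42, remainder 2
19 ÷ 2 → quotient 9, remainder 1
2 ÷ 1 → quotient 2, remainder 0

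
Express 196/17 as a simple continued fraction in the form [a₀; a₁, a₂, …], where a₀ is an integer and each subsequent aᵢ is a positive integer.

196 = 11·17 + 9, so a_0 = 11
17 = 1·9 + 8, so a_1 = 1
9 = 1·8 + 1, so a_2 = 1
8 = 8·1 + 0, so a_3 = 8

[11; 1, 1, 8]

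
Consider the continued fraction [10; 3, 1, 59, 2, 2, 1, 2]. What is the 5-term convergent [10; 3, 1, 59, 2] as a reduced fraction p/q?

4941/482

Work from the innermost term outward:
Start with 2.
59 + 1/(2/1) = 59 + 1/2 = 119/2
1 + 1/(119/2) = 1 + 2/119 = 121/119
3 + 1/(121/119) = 3 + 119/121 = 482/121
10 + 1/(482/121) = 10 + 121/482 = 4941/482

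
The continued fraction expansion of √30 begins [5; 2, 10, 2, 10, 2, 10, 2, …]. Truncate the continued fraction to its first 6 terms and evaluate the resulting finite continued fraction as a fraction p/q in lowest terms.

Start with 2.
10 + 1/(2/1) = 10 + 1/2 = 21/2
2 + 1/(21/2) = 2 + 2/21 = 44/21
10 + 1/(44/21) = 10 + 21/44 = 461/44
2 + 1/(461/44) = 2 + 44/461 = 966/461
5 + 1/(966/461) = 5 + 461/966 = 5291/966

5291/966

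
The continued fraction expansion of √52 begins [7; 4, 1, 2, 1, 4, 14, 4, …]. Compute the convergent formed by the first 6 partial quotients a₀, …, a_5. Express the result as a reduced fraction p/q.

649/90

a_0 = 7: 7/1
a_1 = 4: 29/4
a_2 = 1: 36/5
a_3 = 2: 101/14
a_4 = 1: 137/19
a_5 = 4: 649/90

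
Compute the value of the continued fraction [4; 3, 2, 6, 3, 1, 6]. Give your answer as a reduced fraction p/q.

5421/1264

a_0 = 4: 4/1
a_1 = 3: 13/3
a_2 = 2: 30/7
a_3 = 6: 193/45
a_4 = 3: 609/142
a_5 = 1: 802/187
a_6 = 6: 5421/1264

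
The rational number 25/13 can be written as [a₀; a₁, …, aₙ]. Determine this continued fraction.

⌊25/13⌋ = 1, remainder 12
⌊13/12⌋ = 1, remainder 1
⌊12/1⌋ = 12, remainder 0

[1; 1, 12]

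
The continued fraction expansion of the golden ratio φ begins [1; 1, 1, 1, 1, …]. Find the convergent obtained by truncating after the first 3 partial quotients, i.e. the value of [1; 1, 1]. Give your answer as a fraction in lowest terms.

Starting at the tail and folding back:
Start with 1.
1 + 1/(1/1) = 1 + 1/1 = 2/1
1 + 1/(2/1) = 1 + 1/2 = 3/2

3/2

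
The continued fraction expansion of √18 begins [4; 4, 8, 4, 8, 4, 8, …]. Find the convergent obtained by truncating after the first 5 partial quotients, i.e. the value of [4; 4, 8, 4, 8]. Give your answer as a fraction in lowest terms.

a_0 = 4: 4/1
a_1 = 4: 17/4
a_2 = 8: 140/33
a_3 = 4: 577/136
a_4 = 8: 4756/1121

4756/1121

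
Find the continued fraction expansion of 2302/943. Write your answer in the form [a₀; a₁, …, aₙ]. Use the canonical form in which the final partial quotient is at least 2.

2302 = 2·943 + 416, so a_0 = 2
943 = 2·416 + 111, so a_1 = 2
416 = 3·111 + 83, so a_2 = 3
111 = 1·83 + 28, so a_3 = 1
83 = 2·28 + 27, so a_4 = 2
28 = 1·27 + 1, so a_5 = 1
27 = 27·1 + 0, so a_6 = 27

[2; 2, 3, 1, 2, 1, 27]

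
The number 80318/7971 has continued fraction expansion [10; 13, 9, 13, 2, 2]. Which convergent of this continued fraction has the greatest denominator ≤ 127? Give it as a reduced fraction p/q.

List convergents until the denominator exceeds the bound:
a_0 = 10: 10/1  (≤ bound)
a_1 = 13: 131/13  (≤ bound)
a_2 = 9: 1189/118  (≤ bound)
a_3 = 13: 15588/1547  (> 127, stop)

1189/118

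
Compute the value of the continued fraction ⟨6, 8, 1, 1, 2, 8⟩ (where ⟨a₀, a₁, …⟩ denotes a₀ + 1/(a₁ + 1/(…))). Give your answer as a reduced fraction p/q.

Collapse the nested fraction from the inside out:
Start with 8.
2 + 1/(8/1) = 2 + 1/8 = 17/8
1 + 1/(17/8) = 1 + 8/17 = 25/17
1 + 1/(25/17) = 1 + 17/25 = 42/25
8 + 1/(42/25) = 8 + 25/42 = 361/42
6 + 1/(361/42) = 6 + 42/361 = 2208/361

2208/361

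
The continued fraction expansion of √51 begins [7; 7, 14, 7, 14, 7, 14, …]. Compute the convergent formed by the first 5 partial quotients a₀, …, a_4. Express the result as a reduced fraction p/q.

Start with 14.
7 + 1/(14/1) = 7 + 1/14 = 99/14
14 + 1/(99/14) = 14 + 14/99 = 1400/99
7 + 1/(1400/99) = 7 + 99/1400 = 9899/1400
7 + 1/(9899/1400) = 7 + 1400/9899 = 70693/9899

70693/9899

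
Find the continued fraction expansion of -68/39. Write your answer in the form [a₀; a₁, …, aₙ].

Run the Euclidean algorithm, recording each quotient:
-68 ÷ 39 → quotient -2, remainder 10
39 ÷ 10 → quotient 3, remainder 9
10 ÷ 9 → quotient 1, remainder 1
9 ÷ 1 → quotient 9, remainder 0

[-2; 3, 1, 9]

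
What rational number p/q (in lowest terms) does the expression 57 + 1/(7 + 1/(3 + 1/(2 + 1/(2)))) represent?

a_0 = 57: 57/1
a_1 = 7: 400/7
a_2 = 3: 1257/22
a_3 = 2: 2914/51
a_4 = 2: 7085/124

7085/124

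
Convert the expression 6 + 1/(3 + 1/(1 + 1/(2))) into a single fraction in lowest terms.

69/11

Collapse the nested fraction from the inside out:
Start with 2.
1 + 1/(2/1) = 1 + 1/2 = 3/2
3 + 1/(3/2) = 3 + 2/3 = 11/3
6 + 1/(11/3) = 6 + 3/11 = 69/11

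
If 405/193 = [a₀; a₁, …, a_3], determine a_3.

3

⌊405/193⌋ = 2, remainder 19
⌊193/19⌋ = 10, remainder 3
⌊19/3⌋ = 6, remainder 1
⌊3/1⌋ = 3, remainder 0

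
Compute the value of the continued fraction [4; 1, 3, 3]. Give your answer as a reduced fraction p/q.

62/13

Start with 3.
3 + 1/(3/1) = 3 + 1/3 = 10/3
1 + 1/(10/3) = 1 + 3/10 = 13/10
4 + 1/(13/10) = 4 + 10/13 = 62/13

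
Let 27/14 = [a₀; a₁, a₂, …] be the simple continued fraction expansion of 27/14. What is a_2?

13

Run the Euclidean algorithm, recording each quotient:
27 ÷ 14 → quotient 1, remainder 13
14 ÷ 13 → quotient 1, remainder 1
13 ÷ 1 → quotient 13, remainder 0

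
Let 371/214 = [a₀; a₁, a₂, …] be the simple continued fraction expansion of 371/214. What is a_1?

1

Apply division with remainder until the remainder is 0:
371 ÷ 214 → quotient 1, remainder 157
214 ÷ 157 → quotient 1, remainder 57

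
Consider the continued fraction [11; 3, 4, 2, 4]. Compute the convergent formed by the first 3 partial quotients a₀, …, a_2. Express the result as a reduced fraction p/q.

147/13

Start with 4.
3 + 1/(4/1) = 3 + 1/4 = 13/4
11 + 1/(13/4) = 11 + 4/13 = 147/13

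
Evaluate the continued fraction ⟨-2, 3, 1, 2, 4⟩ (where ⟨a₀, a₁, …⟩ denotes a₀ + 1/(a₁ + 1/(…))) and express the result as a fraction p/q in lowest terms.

a_0 = -2: -2/1
a_1 = 3: -5/3
a_2 = 1: -7/4
a_3 = 2: -19/11
a_4 = 4: -83/48

-83/48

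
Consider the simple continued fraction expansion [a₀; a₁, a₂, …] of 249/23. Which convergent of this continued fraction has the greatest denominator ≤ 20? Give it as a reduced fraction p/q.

List convergents until the denominator exceeds the bound:
a_0 = 10: 10/1  (≤ bound)
a_1 = 1: 11/1  (≤ bound)
a_2 = 4: 54/5  (≤ bound)
a_3 = 1: 65/6  (≤ bound)
a_4 = 3: 249/23  (> 20, stop)

65/6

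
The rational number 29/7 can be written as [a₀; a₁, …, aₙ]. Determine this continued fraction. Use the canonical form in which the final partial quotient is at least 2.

[4; 7]

⌊29/7⌋ = 4, remainder 1
⌊7/1⌋ = 7, remainder 0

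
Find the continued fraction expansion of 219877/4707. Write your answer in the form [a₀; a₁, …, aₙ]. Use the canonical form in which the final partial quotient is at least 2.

[46; 1, 2, 2, 13, 50]

219877 = 46·4707 + 3355, so a_0 = 46
4707 = 1·3355 + 1352, so a_1 = 1
3355 = 2·1352 + 651, so a_2 = 2
1352 = 2·651 + 50, so a_3 = 2
651 = 13·50 + 1, so a_4 = 13
50 = 50·1 + 0, so a_5 = 50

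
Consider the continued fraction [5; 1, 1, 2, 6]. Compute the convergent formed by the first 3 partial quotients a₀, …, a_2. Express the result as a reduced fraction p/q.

a_0 = 5: 5/1
a_1 = 1: 6/1
a_2 = 1: 11/2

11/2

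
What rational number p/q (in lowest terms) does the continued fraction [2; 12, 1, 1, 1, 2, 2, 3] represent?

1707/821

a_0 = 2: 2/1
a_1 = 12: 25/12
a_2 = 1: 27/13
a_3 = 1: 52/25
a_4 = 1: 79/38
a_5 = 2: 210/101
a_6 = 2: 499/240
a_7 = 3: 1707/821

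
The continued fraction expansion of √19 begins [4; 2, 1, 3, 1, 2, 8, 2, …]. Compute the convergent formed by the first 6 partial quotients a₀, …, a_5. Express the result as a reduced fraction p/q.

Start with 2.
1 + 1/(2/1) = 1 + 1/2 = 3/2
3 + 1/(3/2) = 3 + 2/3 = 11/3
1 + 1/(11/3) = 1 + 3/11 = 14/11
2 + 1/(14/11) = 2 + 11/14 = 39/14
4 + 1/(39/14) = 4 + 14/39 = 170/39

170/39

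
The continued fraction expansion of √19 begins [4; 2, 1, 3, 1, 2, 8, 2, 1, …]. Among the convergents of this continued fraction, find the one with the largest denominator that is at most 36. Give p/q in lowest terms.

a_0 = 4: 4/1  (≤ bound)
a_1 = 2: 9/2  (≤ bound)
a_2 = 1: 13/3  (≤ bound)
a_3 = 3: 48/11  (≤ bound)
a_4 = 1: 61/14  (≤ bound)
a_5 = 2: 170/39  (> 36, stop)

61/14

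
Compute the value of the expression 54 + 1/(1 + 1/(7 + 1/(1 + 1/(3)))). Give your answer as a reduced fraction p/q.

a_0 = 54: 54/1
a_1 = 1: 55/1
a_2 = 7: 439/8
a_3 = 1: 494/9
a_4 = 3: 1921/35

1921/35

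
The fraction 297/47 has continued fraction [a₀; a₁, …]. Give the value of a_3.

Repeatedly divide and take the remainder:
297 = 6·47 + 15, so a_0 = 6
47 = 3·15 + 2, so a_1 = 3
15 = 7·2 + 1, so a_2 = 7
2 = 2·1 + 0, so a_3 = 2

2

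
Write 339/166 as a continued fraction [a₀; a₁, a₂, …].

Run the Euclidean algorithm, recording each quotient:
339 = 2·166 + 7, so a_0 = 2
166 = 23·7 + 5, so a_1 = 23
7 = 1·5 + 2, so a_2 = 1
5 = 2·2 + 1, so a_3 = 2
2 = 2·1 + 0, so a_4 = 2

[2; 23, 1, 2, 2]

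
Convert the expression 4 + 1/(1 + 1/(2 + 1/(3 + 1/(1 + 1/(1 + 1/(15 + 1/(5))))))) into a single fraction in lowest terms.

8513/1813

Work from the innermost term outward:
Start with 5.
15 + 1/(5/1) = 15 + 1/5 = 76/5
1 + 1/(76/5) = 1 + 5/76 = 81/76
1 + 1/(81/76) = 1 + 76/81 = 157/81
3 + 1/(157/81) = 3 + 81/157 = 552/157
2 + 1/(552/157) = 2 + 157/552 = 1261/552
1 + 1/(1261/552) = 1 + 552/1261 = 1813/1261
4 + 1/(1813/1261) = 4 + 1261/1813 = 8513/1813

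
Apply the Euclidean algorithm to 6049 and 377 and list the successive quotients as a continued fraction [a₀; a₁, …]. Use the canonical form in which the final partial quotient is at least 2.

Repeatedly divide and take the remainder:
6049 ÷ 377 → quotient 16, remainder 17
377 ÷ 17 → quotient 22, remainder 3
17 ÷ 3 → quotient 5, remainder 2
3 ÷ 2 → quotient 1, remainder 1
2 ÷ 1 → quotient 2, remainder 0

[16; 22, 5, 1, 2]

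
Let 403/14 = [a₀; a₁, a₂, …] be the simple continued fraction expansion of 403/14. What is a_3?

⌊403/14⌋ = 28, remainder 11
⌊14/11⌋ = 1, remainder 3
⌊11/3⌋ = 3, remainder 2
⌊3/2⌋ = 1, remainder 1

1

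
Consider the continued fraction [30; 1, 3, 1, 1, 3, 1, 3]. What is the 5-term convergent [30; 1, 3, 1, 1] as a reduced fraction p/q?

277/9

a_0 = 30: 30/1
a_1 = 1: 31/1
a_2 = 3: 123/4
a_3 = 1: 154/5
a_4 = 1: 277/9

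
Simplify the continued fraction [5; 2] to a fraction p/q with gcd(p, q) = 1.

Compute successive convergents:
a_0 = 5: 5/1
a_1 = 2: 11/2

11/2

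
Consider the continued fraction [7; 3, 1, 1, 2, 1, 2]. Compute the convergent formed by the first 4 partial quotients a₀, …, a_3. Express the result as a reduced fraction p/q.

Build up convergents one term at a time:
a_0 = 7: 7/1
a_1 = 3: 22/3
a_2 = 1: 29/4
a_3 = 1: 51/7

51/7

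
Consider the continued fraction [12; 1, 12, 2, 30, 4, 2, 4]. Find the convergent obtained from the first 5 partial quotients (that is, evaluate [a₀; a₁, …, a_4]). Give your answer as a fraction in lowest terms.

10638/823

a_0 = 12: 12/1
a_1 = 1: 13/1
a_2 = 12: 168/13
a_3 = 2: 349/27
a_4 = 30: 10638/823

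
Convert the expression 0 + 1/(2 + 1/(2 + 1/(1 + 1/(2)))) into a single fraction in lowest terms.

Start with 2.
1 + 1/(2/1) = 1 + 1/2 = 3/2
2 + 1/(3/2) = 2 + 2/3 = 8/3
2 + 1/(8/3) = 2 + 3/8 = 19/8
0 + 1/(19/8) = 0 + 8/19 = 8/19

8/19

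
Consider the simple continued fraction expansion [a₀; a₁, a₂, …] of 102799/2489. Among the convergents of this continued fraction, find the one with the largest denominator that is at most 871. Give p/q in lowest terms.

12473/302

List convergents until the denominator exceeds the bound:
a_0 = 41: 41/1  (≤ bound)
a_1 = 3: 124/3  (≤ bound)
a_2 = 3: 413/10  (≤ bound)
a_3 = 7: 3015/73  (≤ bound)
a_4 = 4: 12473/302  (≤ bound)
a_5 = 8: 102799/2489  (> 871, stop)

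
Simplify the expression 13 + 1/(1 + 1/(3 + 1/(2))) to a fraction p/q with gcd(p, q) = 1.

124/9

Compute successive convergents:
a_0 = 13: 13/1
a_1 = 1: 14/1
a_2 = 3: 55/4
a_3 = 2: 124/9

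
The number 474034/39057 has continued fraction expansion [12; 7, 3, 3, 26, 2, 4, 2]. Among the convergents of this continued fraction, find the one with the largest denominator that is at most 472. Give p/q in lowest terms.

886/73

List convergents until the denominator exceeds the bound:
a_0 = 12: 12/1  (≤ bound)
a_1 = 7: 85/7  (≤ bound)
a_2 = 3: 267/22  (≤ bound)
a_3 = 3: 886/73  (≤ bound)
a_4 = 26: 23303/1920  (> 472, stop)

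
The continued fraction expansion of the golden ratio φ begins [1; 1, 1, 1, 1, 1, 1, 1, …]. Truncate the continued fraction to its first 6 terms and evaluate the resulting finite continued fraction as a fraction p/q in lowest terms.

Work from the innermost term outward:
Start with 1.
1 + 1/(1/1) = 1 + 1/1 = 2/1
1 + 1/(2/1) = 1 + 1/2 = 3/2
1 + 1/(3/2) = 1 + 2/3 = 5/3
1 + 1/(5/3) = 1 + 3/5 = 8/5
1 + 1/(8/5) = 1 + 5/8 = 13/8

13/8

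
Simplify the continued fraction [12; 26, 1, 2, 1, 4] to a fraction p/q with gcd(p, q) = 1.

6115/508

Start with 4.
1 + 1/(4/1) = 1 + 1/4 = 5/4
2 + 1/(5/4) = 2 + 4/5 = 14/5
1 + 1/(14/5) = 1 + 5/14 = 19/14
26 + 1/(19/14) = 26 + 14/19 = 508/19
12 + 1/(508/19) = 12 + 19/508 = 6115/508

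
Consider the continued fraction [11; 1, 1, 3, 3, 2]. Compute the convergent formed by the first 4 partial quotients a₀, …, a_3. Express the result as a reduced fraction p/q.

81/7

Build up convergents one term at a time:
a_0 = 11: 11/1
a_1 = 1: 12/1
a_2 = 1: 23/2
a_3 = 3: 81/7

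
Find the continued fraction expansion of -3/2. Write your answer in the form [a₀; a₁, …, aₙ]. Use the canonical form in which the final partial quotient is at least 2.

-3 ÷ 2 → quotient -2, remainder 1
2 ÷ 1 → quotient 2, remainder 0

[-2; 2]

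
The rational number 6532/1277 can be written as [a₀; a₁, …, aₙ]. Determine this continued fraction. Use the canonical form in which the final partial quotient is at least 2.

[5; 8, 1, 2, 5, 9]

Apply division with remainder until the remainder is 0:
6532 ÷ 1277 → quotient 5, remainder 147
1277 ÷ 147 → quotient 8, remainder 101
147 ÷ 101 → quotient 1, remainder 46
101 ÷ 46 → quotient 2, remainder 9
46 ÷ 9 → quotient 5, remainder 1
9 ÷ 1 → quotient 9, remainder 0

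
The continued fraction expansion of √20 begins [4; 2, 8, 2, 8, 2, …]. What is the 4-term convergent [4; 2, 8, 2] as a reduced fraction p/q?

a_0 = 4: 4/1
a_1 = 2: 9/2
a_2 = 8: 76/17
a_3 = 2: 161/36

161/36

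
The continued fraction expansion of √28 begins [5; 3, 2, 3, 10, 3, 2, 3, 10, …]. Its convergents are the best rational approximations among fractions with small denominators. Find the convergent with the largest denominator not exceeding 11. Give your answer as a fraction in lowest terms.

List convergents until the denominator exceeds the bound:
a_0 = 5: 5/1  (≤ bound)
a_1 = 3: 16/3  (≤ bound)
a_2 = 2: 37/7  (≤ bound)
a_3 = 3: 127/24  (> 11, stop)

37/7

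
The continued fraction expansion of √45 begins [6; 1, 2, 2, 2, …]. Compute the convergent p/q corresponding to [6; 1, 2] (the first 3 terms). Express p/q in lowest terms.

Work from the innermost term outward:
Start with 2.
1 + 1/(2/1) = 1 + 1/2 = 3/2
6 + 1/(3/2) = 6 + 2/3 = 20/3

20/3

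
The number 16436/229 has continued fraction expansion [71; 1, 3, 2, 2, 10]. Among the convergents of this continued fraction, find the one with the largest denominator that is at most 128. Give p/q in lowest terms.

1579/22

List convergents until the denominator exceeds the bound:
a_0 = 71: 71/1  (≤ bound)
a_1 = 1: 72/1  (≤ bound)
a_2 = 3: 287/4  (≤ bound)
a_3 = 2: 646/9  (≤ bound)
a_4 = 2: 1579/22  (≤ bound)
a_5 = 10: 16436/229  (> 128, stop)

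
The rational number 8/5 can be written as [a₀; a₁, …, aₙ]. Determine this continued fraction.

Apply division with remainder until the remainder is 0:
8 = 1·5 + 3, so a_0 = 1
5 = 1·3 + 2, so a_1 = 1
3 = 1·2 + 1, so a_2 = 1
2 = 2·1 + 0, so a_3 = 2

[1; 1, 1, 2]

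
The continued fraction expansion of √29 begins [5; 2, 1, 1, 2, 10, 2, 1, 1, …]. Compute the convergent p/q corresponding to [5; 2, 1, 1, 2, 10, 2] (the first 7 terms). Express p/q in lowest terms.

1524/283

a_0 = 5: 5/1
a_1 = 2: 11/2
a_2 = 1: 16/3
a_3 = 1: 27/5
a_4 = 2: 70/13
a_5 = 10: 727/135
a_6 = 2: 1524/283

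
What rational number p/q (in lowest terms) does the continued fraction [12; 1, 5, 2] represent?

a_0 = 12: 12/1
a_1 = 1: 13/1
a_2 = 5: 77/6
a_3 = 2: 167/13

167/13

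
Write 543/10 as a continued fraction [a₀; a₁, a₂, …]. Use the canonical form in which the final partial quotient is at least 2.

[54; 3, 3]

⌊543/10⌋ = 54, remainder 3
⌊10/3⌋ = 3, remainder 1
⌊3/1⌋ = 3, remainder 0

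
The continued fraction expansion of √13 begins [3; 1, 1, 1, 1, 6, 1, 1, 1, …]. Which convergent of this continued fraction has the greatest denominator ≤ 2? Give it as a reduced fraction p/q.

a_0 = 3: 3/1  (≤ bound)
a_1 = 1: 4/1  (≤ bound)
a_2 = 1: 7/2  (≤ bound)
a_3 = 1: 11/3  (> 2, stop)

7/2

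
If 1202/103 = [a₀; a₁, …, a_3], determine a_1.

1

1202 = 11·103 + 69, so a_0 = 11
103 = 1·69 + 34, so a_1 = 1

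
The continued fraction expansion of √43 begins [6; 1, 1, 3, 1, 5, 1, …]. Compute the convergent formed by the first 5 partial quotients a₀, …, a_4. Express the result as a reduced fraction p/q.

Starting at the tail and folding back:
Start with 1.
3 + 1/(1/1) = 3 + 1/1 = 4/1
1 + 1/(4/1) = 1 + 1/4 = 5/4
1 + 1/(5/4) = 1 + 4/5 = 9/5
6 + 1/(9/5) = 6 + 5/9 = 59/9

59/9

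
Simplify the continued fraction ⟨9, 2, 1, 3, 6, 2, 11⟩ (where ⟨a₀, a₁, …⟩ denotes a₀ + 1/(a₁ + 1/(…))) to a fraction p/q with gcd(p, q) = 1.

15991/1708

Start with 11.
2 + 1/(11/1) = 2 + 1/11 = 23/11
6 + 1/(23/11) = 6 + 11/23 = 149/23
3 + 1/(149/23) = 3 + 23/149 = 470/149
1 + 1/(470/149) = 1 + 149/470 = 619/470
2 + 1/(619/470) = 2 + 470/619 = 1708/619
9 + 1/(1708/619) = 9 + 619/1708 = 15991/1708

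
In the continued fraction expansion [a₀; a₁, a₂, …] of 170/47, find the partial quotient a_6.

170 ÷ 47 → quotient 3, remainder 29
47 ÷ 29 → quotient 1, remainder 18
29 ÷ 18 → quotient 1, remainder 11
18 ÷ 11 → quotient 1, remainder 7
11 ÷ 7 → quotient 1, remainder 4
7 ÷ 4 → quotient 1, remainder 3
4 ÷ 3 → quotient 1, remainder 1

1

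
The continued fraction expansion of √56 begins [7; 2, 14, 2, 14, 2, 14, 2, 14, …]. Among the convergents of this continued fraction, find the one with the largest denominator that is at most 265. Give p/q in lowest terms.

a_0 = 7: 7/1  (≤ bound)
a_1 = 2: 15/2  (≤ bound)
a_2 = 14: 217/29  (≤ bound)
a_3 = 2: 449/60  (≤ bound)
a_4 = 14: 6503/869  (> 265, stop)

449/60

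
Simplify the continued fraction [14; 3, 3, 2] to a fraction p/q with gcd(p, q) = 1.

329/23

Starting at the tail and folding back:
Start with 2.
3 + 1/(2/1) = 3 + 1/2 = 7/2
3 + 1/(7/2) = 3 + 2/7 = 23/7
14 + 1/(23/7) = 14 + 7/23 = 329/23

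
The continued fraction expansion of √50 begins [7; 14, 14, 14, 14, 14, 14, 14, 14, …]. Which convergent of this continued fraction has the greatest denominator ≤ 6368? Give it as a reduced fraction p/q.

a_0 = 7: 7/1  (≤ bound)
a_1 = 14: 99/14  (≤ bound)
a_2 = 14: 1393/197  (≤ bound)
a_3 = 14: 19601/2772  (≤ bound)
a_4 = 14: 275807/39005  (> 6368, stop)

19601/2772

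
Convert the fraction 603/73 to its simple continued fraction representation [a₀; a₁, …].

[8; 3, 1, 5, 3]

603 ÷ 73 → quotient 8, remainder 19
73 ÷ 19 → quotient 3, remainder 16
19 ÷ 16 → quotient 1, remainder 3
16 ÷ 3 → quotient 5, remainder 1
3 ÷ 1 → quotient 3, remainder 0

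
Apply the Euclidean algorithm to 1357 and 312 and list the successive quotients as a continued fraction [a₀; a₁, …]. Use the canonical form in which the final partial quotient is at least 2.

Run the Euclidean algorithm, recording each quotient:
1357 = 4·312 + 109, so a_0 = 4
312 = 2·109 + 94, so a_1 = 2
109 = 1·94 + 15, so a_2 = 1
94 = 6·15 + 4, so a_3 = 6
15 = 3·4 + 3, so a_4 = 3
4 = 1·3 + 1, so a_5 = 1
3 = 3·1 + 0, so a_6 = 3

[4; 2, 1, 6, 3, 1, 3]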